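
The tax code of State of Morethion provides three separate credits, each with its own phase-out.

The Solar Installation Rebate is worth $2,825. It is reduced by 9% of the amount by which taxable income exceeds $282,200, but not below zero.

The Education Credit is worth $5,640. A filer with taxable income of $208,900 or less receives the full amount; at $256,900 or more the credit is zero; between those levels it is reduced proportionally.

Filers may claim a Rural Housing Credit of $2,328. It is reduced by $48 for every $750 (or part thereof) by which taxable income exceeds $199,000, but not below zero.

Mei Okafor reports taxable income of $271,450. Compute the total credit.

$2,825

Solar Installation Rebate: $271,450 is at or below the $282,200 threshold, so the full $2,825 applies.
Education Credit: $271,450 is at or above $256,900, so the credit is $0.
Rural Housing Credit: income exceeds $199,000 by $72,450 → 97 increments × $48 = $4,656 ≥ base, so the credit is $0.
Total: $2,825 + $0 + $0 = $2,825.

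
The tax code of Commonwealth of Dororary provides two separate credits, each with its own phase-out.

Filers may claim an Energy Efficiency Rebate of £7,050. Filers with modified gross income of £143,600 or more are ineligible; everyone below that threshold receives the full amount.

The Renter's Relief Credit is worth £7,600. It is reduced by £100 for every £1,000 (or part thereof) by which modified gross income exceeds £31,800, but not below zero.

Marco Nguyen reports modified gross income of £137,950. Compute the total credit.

Energy Efficiency Rebate: £137,950 is below the £143,600 cutoff, so the full £7,050 applies.
Renter's Relief Credit: income exceeds £31,800 by £106,150 → 107 increments × £100 = £10,700 ≥ base, so the credit is £0.
Total: £7,050 + £0 = £7,050.

£7,050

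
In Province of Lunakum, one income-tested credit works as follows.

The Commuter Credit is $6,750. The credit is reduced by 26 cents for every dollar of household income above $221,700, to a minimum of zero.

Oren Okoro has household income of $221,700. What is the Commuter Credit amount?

$6,750

Commuter Credit: $221,700 is at or below the $221,700 threshold, so the full $6,750 applies.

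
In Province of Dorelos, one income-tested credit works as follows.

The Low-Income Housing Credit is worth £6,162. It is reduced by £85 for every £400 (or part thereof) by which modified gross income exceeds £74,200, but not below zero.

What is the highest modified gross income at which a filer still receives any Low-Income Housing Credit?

£103,000

After 72 increments the reduction is 72 × £85 = £6,120, leaving £42; one more increment wipes it out. Increment 72 ends at excess 72 × £400 = £28,800, so the highest qualifying income is £74,200 + £28,800 = £103,000.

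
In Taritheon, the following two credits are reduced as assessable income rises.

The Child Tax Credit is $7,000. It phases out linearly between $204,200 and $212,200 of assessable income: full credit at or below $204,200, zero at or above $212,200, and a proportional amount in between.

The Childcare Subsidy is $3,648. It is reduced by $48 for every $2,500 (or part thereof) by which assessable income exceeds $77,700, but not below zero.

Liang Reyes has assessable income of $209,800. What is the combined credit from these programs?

Child Tax Credit: $209,800 is $5,600 into a $8,000 phase-out range, leaving 2,400/8,000 of the credit: $7,000 × 2,400/8,000 = $2,100.
Childcare Subsidy: income exceeds $77,700 by $132,100, which is 53 full-or-partial $2,500 increments; reduction = 53 × $48 = $2,544, leaving $1,104.
Total: $2,100 + $1,104 = $3,204.

$3,204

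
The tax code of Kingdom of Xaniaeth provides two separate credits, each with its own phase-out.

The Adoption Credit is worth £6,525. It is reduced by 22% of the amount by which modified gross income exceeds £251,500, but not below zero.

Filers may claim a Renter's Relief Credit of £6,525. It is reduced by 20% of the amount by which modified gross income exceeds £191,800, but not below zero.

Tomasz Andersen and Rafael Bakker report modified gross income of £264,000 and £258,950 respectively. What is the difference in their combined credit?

Tomasz (£264,000): Adoption Credit: 22% of the £12,500 excess over £251,500 is £2,750; credit = £6,525 − £2,750 = £3,775. Renter's Relief Credit: 20% of the £72,200 excess over £191,800 is £14,440 ≥ base, so the credit is £0. total £3,775 + £0 = £3,775
Rafael (£258,950): Adoption Credit: 22% of the £7,450 excess over £251,500 is £1,639; credit = £6,525 − £1,639 = £4,886. Renter's Relief Credit: 20% of the £67,150 excess over £191,800 is £13,430 ≥ base, so the credit is £0. total £4,886 + £0 = £4,886
Difference: |£3,775 − £4,886| = £1,111.

£1,111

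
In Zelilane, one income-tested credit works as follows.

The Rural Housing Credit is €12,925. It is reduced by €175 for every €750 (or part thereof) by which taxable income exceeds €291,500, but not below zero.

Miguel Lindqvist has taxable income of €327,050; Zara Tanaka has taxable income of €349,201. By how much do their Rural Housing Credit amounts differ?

Miguel (€327,050): Rural Housing Credit: income exceeds €291,500 by €35,550, which is 48 full-or-partial €750 increments; reduction = 48 × €175 = €8,400, leaving €4,525.
Zara (€349,201): Rural Housing Credit: income exceeds €291,500 by €57,701 → 77 increments × €175 = €13,475 ≥ base, so the credit is €0.
Difference: |€4,525 − €0| = €4,525.

€4,525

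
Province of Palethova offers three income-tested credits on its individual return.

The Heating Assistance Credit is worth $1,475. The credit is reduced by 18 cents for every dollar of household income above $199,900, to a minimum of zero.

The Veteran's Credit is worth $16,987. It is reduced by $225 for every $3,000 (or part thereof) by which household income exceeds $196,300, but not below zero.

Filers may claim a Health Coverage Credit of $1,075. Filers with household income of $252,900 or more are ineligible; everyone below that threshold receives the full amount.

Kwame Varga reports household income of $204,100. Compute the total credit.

$18,106

Heating Assistance Credit: 18% of the $4,200 excess over $199,900 is $756; credit = $1,475 − $756 = $719.
Veteran's Credit: income exceeds $196,300 by $7,800, which is 3 full-or-partial $3,000 increments; reduction = 3 × $225 = $675, leaving $16,312.
Health Coverage Credit: $204,100 is below the $252,900 cutoff, so the full $1,075 applies.
Total: $719 + $16,312 + $1,075 = $18,106.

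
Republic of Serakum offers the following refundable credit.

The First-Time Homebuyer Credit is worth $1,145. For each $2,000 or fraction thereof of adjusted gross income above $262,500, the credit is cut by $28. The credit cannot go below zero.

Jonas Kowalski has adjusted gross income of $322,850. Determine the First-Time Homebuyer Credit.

$277

First-Time Homebuyer Credit: income exceeds $262,500 by $60,350, which is 31 full-or-partial $2,000 increments; reduction = 31 × $28 = $868, leaving $277.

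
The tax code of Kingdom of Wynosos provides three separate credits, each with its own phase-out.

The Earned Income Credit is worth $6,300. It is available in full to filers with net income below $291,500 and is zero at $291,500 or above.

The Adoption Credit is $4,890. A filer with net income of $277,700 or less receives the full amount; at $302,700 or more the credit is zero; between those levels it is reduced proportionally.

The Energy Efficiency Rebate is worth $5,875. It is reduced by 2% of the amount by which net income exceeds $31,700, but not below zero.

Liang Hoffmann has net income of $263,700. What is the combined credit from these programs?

$12,425

Earned Income Credit: $263,700 is below the $291,500 cutoff, so the full $6,300 applies.
Adoption Credit: $263,700 is at or below the $277,700 threshold, so the full $4,890 applies.
Energy Efficiency Rebate: 2% of the $232,000 excess over $31,700 is $4,640; credit = $5,875 − $4,640 = $1,235.
Total: $6,300 + $4,890 + $1,235 = $12,425.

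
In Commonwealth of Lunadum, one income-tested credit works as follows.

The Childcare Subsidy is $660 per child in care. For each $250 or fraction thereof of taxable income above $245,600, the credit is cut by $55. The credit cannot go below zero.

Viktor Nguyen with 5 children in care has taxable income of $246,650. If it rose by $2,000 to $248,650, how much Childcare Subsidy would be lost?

$440

At $246,650 — base = 5 × $660 = $3,300. income exceeds $245,600 by $1,050, which is 5 full-or-partial $250 increments; reduction = 5 × $55 = $275, leaving $3,025.
At $248,650 — base = 5 × $660 = $3,300. income exceeds $245,600 by $3,050, which is 13 full-or-partial $250 increments; reduction = 13 × $55 = $715, leaving $2,585.
Lost: $3,025 − $2,585 = $440.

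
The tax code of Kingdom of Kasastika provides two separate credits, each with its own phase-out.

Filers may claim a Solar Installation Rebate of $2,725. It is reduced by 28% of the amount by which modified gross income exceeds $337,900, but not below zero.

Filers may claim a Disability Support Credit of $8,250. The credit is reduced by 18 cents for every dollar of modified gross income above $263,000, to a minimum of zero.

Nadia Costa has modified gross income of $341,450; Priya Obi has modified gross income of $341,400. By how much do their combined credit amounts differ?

Nadia ($341,450): Solar Installation Rebate: 28% of the $3,550 excess over $337,900 is $994; credit = $2,725 − $994 = $1,731. Disability Support Credit: 18% of the $78,450 excess over $263,000 is $14,121 ≥ base, so the credit is $0. total $1,731 + $0 = $1,731
Priya ($341,400): Solar Installation Rebate: 28% of the $3,500 excess over $337,900 is $980; credit = $2,725 − $980 = $1,745. Disability Support Credit: 18% of the $78,400 excess over $263,000 is $14,112 ≥ base, so the credit is $0. total $1,745 + $0 = $1,745
Difference: |$1,731 − $1,745| = $14.

$14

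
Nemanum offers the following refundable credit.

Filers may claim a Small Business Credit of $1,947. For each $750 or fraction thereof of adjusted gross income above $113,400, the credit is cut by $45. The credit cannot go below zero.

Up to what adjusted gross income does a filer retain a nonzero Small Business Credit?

$145,650

After 43 increments the reduction is 43 × $45 = $1,935, leaving $12; one more increment wipes it out. Increment 43 ends at excess 43 × $750 = $32,250, so the highest qualifying income is $113,400 + $32,250 = $145,650.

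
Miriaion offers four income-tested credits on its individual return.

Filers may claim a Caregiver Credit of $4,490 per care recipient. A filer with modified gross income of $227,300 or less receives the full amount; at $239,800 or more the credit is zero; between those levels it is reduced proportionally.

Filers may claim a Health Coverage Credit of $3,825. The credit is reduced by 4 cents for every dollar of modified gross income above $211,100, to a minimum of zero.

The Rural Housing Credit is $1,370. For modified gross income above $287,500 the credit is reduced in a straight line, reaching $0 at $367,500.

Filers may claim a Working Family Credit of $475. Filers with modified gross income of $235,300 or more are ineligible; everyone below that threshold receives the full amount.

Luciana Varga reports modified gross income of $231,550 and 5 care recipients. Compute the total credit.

Caregiver Credit: base = 5 × $4,490 = $22,450. $231,550 is $4,250 into a $12,500 phase-out range, leaving 8,250/12,500 of the credit: $22,450 × 8,250/12,500 = $14,817.
Health Coverage Credit: 4% of the $20,450 excess over $211,100 is $818; credit = $3,825 − $818 = $3,007.
Rural Housing Credit: $231,550 is at or below the $287,500 threshold, so the full $1,370 applies.
Working Family Credit: $231,550 is below the $235,300 cutoff, so the full $475 applies.
Total: $14,817 + $3,007 + $1,370 + $475 = $19,669.

$19,669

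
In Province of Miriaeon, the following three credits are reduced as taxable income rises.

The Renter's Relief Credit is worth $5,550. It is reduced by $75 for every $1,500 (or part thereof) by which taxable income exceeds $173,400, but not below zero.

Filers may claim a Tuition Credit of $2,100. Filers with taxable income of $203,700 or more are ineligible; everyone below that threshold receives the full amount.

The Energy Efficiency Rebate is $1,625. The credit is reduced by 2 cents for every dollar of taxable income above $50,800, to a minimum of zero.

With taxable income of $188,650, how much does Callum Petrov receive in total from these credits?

$6,825

Renter's Relief Credit: income exceeds $173,400 by $15,250, which is 11 full-or-partial $1,500 increments; reduction = 11 × $75 = $825, leaving $4,725.
Tuition Credit: $188,650 is below the $203,700 cutoff, so the full $2,100 applies.
Energy Efficiency Rebate: 2% of the $137,850 excess over $50,800 is $2,757 ≥ base, so the credit is $0.
Total: $4,725 + $2,100 + $0 = $6,825.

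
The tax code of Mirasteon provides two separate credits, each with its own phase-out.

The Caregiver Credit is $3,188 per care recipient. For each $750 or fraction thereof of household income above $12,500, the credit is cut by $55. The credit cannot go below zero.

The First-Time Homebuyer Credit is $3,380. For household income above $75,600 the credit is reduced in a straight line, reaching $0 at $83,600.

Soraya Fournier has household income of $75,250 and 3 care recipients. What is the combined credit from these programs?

$8,324

Caregiver Credit: base = 3 × $3,188 = $9,564. income exceeds $12,500 by $62,750, which is 84 full-or-partial $750 increments; reduction = 84 × $55 = $4,620, leaving $4,944.
First-Time Homebuyer Credit: $75,250 is at or below the $75,600 threshold, so the full $3,380 applies.
Total: $4,944 + $3,380 = $8,324.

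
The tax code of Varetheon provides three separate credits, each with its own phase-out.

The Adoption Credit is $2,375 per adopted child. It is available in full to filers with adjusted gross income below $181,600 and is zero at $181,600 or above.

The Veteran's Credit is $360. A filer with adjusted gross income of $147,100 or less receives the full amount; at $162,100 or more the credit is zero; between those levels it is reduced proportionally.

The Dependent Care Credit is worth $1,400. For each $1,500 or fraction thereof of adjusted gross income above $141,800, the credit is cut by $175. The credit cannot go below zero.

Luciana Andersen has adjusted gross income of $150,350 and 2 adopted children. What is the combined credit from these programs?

$5,382

Adoption Credit: base = 2 × $2,375 = $4,750. $150,350 is below the $181,600 cutoff, so the full $4,750 applies.
Veteran's Credit: $150,350 is $3,250 into a $15,000 phase-out range, leaving 11,750/15,000 of the credit: $360 × 11,750/15,000 = $282.
Dependent Care Credit: income exceeds $141,800 by $8,550, which is 6 full-or-partial $1,500 increments; reduction = 6 × $175 = $1,050, leaving $350.
Total: $4,750 + $282 + $350 = $5,382.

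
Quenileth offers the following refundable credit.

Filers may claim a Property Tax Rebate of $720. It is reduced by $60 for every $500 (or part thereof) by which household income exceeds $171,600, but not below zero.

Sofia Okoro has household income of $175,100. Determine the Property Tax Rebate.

Property Tax Rebate: income exceeds $171,600 by $3,500, which is 7 full-or-partial $500 increments; reduction = 7 × $60 = $420, leaving $300.

$300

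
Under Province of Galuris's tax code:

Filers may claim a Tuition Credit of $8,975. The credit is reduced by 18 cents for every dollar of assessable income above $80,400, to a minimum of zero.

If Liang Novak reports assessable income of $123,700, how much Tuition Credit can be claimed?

Tuition Credit: 18% of the $43,300 excess over $80,400 is $7,794; credit = $8,975 − $7,794 = $1,181.

$1,181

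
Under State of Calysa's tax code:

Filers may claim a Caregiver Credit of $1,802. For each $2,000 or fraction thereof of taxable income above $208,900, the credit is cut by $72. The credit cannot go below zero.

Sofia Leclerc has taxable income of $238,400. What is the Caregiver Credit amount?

$722

Caregiver Credit: income exceeds $208,900 by $29,500, which is 15 full-or-partial $2,000 increments; reduction = 15 × $72 = $1,080, leaving $722.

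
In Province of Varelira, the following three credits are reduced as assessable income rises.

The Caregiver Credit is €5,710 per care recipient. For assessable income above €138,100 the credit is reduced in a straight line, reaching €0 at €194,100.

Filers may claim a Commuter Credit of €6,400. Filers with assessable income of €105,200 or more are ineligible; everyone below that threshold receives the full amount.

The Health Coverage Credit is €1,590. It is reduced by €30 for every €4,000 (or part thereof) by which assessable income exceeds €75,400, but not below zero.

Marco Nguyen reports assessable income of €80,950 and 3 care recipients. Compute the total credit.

Caregiver Credit: base = 3 × €5,710 = €17,130. €80,950 is at or below the €138,100 threshold, so the full €17,130 applies.
Commuter Credit: €80,950 is below the €105,200 cutoff, so the full €6,400 applies.
Health Coverage Credit: income exceeds €75,400 by €5,550, which is 2 full-or-partial €4,000 increments; reduction = 2 × €30 = €60, leaving €1,530.
Total: €17,130 + €6,400 + €1,530 = €25,060.

€25,060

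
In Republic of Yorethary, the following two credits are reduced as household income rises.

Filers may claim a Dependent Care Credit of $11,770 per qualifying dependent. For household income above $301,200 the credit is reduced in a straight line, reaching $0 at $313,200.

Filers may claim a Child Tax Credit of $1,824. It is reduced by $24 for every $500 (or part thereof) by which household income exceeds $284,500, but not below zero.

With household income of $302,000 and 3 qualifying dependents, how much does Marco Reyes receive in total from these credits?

Dependent Care Credit: base = 3 × $11,770 = $35,310. $302,000 is $800 into a $12,000 phase-out range, leaving 11,200/12,000 of the credit: $35,310 × 11,200/12,000 = $32,956.
Child Tax Credit: income exceeds $284,500 by $17,500, which is 35 full-or-partial $500 increments; reduction = 35 × $24 = $840, leaving $984.
Total: $32,956 + $984 = $33,940.

$33,940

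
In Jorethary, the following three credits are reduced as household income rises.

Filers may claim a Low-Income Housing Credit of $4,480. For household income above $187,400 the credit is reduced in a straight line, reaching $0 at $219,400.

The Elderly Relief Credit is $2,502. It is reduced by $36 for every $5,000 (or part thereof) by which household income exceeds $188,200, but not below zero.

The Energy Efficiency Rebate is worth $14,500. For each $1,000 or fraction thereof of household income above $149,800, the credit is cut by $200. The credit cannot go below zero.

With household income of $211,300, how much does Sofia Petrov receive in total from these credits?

$5,556

Low-Income Housing Credit: $211,300 is $23,900 into a $32,000 phase-out range, leaving 8,100/32,000 of the credit: $4,480 × 8,100/32,000 = $1,134.
Elderly Relief Credit: income exceeds $188,200 by $23,100, which is 5 full-or-partial $5,000 increments; reduction = 5 × $36 = $180, leaving $2,322.
Energy Efficiency Rebate: income exceeds $149,800 by $61,500, which is 62 full-or-partial $1,000 increments; reduction = 62 × $200 = $12,400, leaving $2,100.
Total: $1,134 + $2,322 + $2,100 = $5,556.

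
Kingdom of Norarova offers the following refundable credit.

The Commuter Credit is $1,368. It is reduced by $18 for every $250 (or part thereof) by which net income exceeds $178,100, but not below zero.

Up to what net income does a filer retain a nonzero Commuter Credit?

$196,850

After 75 increments the reduction is 75 × $18 = $1,350, leaving $18; one more increment wipes it out. Increment 75 ends at excess 75 × $250 = $18,750, so the highest qualifying income is $178,100 + $18,750 = $196,850.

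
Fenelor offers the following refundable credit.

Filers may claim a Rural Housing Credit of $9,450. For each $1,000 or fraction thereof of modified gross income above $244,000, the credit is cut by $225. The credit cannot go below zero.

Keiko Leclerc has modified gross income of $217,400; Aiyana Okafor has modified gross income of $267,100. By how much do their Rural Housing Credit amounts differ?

Keiko ($217,400): Rural Housing Credit: $217,400 is at or below the $244,000 threshold, so the full $9,450 applies.
Aiyana ($267,100): Rural Housing Credit: income exceeds $244,000 by $23,100, which is 24 full-or-partial $1,000 increments; reduction = 24 × $225 = $5,400, leaving $4,050.
Difference: |$9,450 − $4,050| = $5,400.

$5,400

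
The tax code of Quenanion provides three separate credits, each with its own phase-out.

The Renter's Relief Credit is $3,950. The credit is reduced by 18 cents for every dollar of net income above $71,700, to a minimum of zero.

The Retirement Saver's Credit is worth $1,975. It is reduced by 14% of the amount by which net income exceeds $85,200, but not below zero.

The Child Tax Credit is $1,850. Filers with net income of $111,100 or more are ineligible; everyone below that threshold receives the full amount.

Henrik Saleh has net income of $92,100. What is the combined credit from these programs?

$3,137

Renter's Relief Credit: 18% of the $20,400 excess over $71,700 is $3,672; credit = $3,950 − $3,672 = $278.
Retirement Saver's Credit: 14% of the $6,900 excess over $85,200 is $966; credit = $1,975 − $966 = $1,009.
Child Tax Credit: $92,100 is below the $111,100 cutoff, so the full $1,850 applies.
Total: $278 + $1,009 + $1,850 = $3,137.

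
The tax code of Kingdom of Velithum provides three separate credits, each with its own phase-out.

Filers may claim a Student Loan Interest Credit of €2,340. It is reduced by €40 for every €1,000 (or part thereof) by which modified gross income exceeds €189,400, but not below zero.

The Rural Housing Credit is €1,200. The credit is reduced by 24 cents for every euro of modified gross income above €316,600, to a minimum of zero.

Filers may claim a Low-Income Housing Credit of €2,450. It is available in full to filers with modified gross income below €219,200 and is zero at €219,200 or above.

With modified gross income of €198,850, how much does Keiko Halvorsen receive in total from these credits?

€5,590

Student Loan Interest Credit: income exceeds €189,400 by €9,450, which is 10 full-or-partial €1,000 increments; reduction = 10 × €40 = €400, leaving €1,940.
Rural Housing Credit: €198,850 is at or below the €316,600 threshold, so the full €1,200 applies.
Low-Income Housing Credit: €198,850 is below the €219,200 cutoff, so the full €2,450 applies.
Total: €1,940 + €1,200 + €2,450 = €5,590.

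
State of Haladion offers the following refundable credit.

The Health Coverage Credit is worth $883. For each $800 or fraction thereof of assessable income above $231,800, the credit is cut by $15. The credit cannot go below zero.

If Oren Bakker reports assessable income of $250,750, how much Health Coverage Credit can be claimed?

Health Coverage Credit: income exceeds $231,800 by $18,950, which is 24 full-or-partial $800 increments; reduction = 24 × $15 = $360, leaving $523.

$523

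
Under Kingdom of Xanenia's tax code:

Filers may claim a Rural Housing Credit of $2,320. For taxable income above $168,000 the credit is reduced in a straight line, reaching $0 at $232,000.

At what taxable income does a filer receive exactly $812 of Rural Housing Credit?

$812 is 812/2,320 of the full $2,320, so 1,508/2,320 of the $64,000 range has been used: income = $168,000 + $64,000 × 1,508/2,320 = $209,600.

$209,600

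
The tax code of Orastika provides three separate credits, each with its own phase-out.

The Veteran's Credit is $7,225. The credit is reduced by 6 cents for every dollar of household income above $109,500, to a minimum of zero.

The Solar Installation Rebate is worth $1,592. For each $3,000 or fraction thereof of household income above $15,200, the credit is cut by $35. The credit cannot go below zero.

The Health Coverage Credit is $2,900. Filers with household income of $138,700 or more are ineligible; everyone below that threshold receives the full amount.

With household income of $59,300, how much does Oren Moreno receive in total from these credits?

Veteran's Credit: $59,300 is at or below the $109,500 threshold, so the full $7,225 applies.
Solar Installation Rebate: income exceeds $15,200 by $44,100, which is 15 full-or-partial $3,000 increments; reduction = 15 × $35 = $525, leaving $1,067.
Health Coverage Credit: $59,300 is below the $138,700 cutoff, so the full $2,900 applies.
Total: $7,225 + $1,067 + $2,900 = $11,192.

$11,192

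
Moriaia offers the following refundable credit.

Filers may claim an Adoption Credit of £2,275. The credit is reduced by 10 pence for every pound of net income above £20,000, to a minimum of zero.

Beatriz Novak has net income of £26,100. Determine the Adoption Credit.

£1,665

Adoption Credit: 10% of the £6,100 excess over £20,000 is £610; credit = £2,275 − £610 = £1,665.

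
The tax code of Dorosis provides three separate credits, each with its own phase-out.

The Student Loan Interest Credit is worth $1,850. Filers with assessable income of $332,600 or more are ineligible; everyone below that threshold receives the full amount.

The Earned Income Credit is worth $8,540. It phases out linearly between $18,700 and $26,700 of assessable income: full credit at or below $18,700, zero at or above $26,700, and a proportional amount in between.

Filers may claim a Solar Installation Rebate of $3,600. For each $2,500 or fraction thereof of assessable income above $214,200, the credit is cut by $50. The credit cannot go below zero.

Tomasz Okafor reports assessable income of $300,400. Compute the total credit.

$3,700

Student Loan Interest Credit: $300,400 is below the $332,600 cutoff, so the full $1,850 applies.
Earned Income Credit: $300,400 is at or above $26,700, so the credit is $0.
Solar Installation Rebate: income exceeds $214,200 by $86,200, which is 35 full-or-partial $2,500 increments; reduction = 35 × $50 = $1,750, leaving $1,850.
Total: $1,850 + $0 + $1,850 = $3,700.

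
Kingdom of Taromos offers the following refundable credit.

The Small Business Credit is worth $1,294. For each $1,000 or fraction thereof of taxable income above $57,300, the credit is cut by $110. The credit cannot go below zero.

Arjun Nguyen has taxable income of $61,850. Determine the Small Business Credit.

Small Business Credit: income exceeds $57,300 by $4,550, which is 5 full-or-partial $1,000 increments; reduction = 5 × $110 = $550, leaving $744.

$744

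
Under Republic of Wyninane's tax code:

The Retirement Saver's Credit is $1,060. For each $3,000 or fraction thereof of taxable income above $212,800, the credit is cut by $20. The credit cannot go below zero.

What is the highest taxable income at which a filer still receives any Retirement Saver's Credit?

$368,800

After 52 increments the reduction is 52 × $20 = $1,040, leaving $20; one more increment wipes it out. Increment 52 ends at excess 52 × $3,000 = $156,000, so the highest qualifying income is $212,800 + $156,000 = $368,800.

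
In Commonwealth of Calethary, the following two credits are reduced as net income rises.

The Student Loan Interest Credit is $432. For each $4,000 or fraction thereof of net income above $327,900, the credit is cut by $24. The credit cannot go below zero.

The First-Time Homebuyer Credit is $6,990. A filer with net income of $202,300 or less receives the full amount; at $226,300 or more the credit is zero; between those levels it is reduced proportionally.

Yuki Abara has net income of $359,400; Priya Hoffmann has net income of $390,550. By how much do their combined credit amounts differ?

$192

Yuki ($359,400): Student Loan Interest Credit: income exceeds $327,900 by $31,500, which is 8 full-or-partial $4,000 increments; reduction = 8 × $24 = $192, leaving $240. First-Time Homebuyer Credit: $359,400 is at or above $226,300, so the credit is $0. total $240 + $0 = $240
Priya ($390,550): Student Loan Interest Credit: income exceeds $327,900 by $62,650, which is 16 full-or-partial $4,000 increments; reduction = 16 × $24 = $384, leaving $48. First-Time Homebuyer Credit: $390,550 is at or above $226,300, so the credit is $0. total $48 + $0 = $48
Difference: |$240 − $48| = $192.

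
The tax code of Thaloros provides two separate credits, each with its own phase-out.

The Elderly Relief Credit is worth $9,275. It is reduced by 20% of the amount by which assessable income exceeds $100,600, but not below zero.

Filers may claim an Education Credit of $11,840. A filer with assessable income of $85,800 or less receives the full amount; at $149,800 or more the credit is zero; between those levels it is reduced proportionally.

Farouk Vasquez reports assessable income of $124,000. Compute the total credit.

$9,368

Elderly Relief Credit: 20% of the $23,400 excess over $100,600 is $4,680; credit = $9,275 − $4,680 = $4,595.
Education Credit: $124,000 is $38,200 into a $64,000 phase-out range, leaving 25,800/64,000 of the credit: $11,840 × 25,800/64,000 = $4,773.
Total: $4,595 + $4,773 = $9,368.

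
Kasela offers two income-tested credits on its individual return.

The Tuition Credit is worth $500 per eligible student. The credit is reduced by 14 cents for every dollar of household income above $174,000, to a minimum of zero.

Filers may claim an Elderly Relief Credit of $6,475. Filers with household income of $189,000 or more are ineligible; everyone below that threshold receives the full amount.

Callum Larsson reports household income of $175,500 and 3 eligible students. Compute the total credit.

Tuition Credit: base = 3 × $500 = $1,500. 14% of the $1,500 excess over $174,000 is $210; credit = $1,500 − $210 = $1,290.
Elderly Relief Credit: $175,500 is below the $189,000 cutoff, so the full $6,475 applies.
Total: $1,290 + $6,475 = $7,765.

$7,765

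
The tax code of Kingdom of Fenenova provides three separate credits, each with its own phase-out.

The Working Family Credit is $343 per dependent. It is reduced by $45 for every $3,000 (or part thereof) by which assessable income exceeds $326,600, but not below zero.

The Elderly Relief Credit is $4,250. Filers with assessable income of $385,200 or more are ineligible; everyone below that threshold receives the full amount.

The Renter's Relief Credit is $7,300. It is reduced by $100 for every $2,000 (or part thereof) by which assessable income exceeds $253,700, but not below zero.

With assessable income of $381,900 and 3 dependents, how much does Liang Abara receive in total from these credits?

$5,224

Working Family Credit: base = 3 × $343 = $1,029. income exceeds $326,600 by $55,300, which is 19 full-or-partial $3,000 increments; reduction = 19 × $45 = $855, leaving $174.
Elderly Relief Credit: $381,900 is below the $385,200 cutoff, so the full $4,250 applies.
Renter's Relief Credit: income exceeds $253,700 by $128,200, which is 65 full-or-partial $2,000 increments; reduction = 65 × $100 = $6,500, leaving $800.
Total: $174 + $4,250 + $800 = $5,224.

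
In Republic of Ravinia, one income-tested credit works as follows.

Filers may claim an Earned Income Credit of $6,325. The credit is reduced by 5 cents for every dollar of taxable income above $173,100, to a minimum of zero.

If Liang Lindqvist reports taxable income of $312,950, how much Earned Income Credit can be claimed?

Earned Income Credit: 5% of the $139,850 excess over $173,100 is $6,992.50 ≥ base, so the credit is $0.

$0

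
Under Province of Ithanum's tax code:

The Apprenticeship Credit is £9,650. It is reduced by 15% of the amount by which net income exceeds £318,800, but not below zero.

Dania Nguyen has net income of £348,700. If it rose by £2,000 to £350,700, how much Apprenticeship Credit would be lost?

£300

At £348,700 — 15% of the £29,900 excess over £318,800 is £4,485; credit = £9,650 − £4,485 = £5,165.
At £350,700 — 15% of the £31,900 excess over £318,800 is £4,785; credit = £9,650 − £4,785 = £4,865.
Lost: £5,165 − £4,865 = £300.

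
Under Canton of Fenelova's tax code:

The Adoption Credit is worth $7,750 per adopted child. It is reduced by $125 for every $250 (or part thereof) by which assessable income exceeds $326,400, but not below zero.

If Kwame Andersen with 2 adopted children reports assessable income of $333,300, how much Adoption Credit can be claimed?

Adoption Credit: base = 2 × $7,750 = $15,500. income exceeds $326,400 by $6,900, which is 28 full-or-partial $250 increments; reduction = 28 × $125 = $3,500, leaving $12,000.

$12,000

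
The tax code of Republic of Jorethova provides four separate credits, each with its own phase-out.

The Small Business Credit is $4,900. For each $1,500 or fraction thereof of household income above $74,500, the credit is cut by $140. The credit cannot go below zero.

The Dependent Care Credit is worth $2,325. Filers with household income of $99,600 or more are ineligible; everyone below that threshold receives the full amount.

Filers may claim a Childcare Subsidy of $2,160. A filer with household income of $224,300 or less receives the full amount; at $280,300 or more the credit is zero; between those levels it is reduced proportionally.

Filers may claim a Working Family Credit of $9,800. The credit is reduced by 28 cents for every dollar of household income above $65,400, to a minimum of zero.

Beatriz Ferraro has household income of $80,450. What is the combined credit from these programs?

$14,411

Small Business Credit: income exceeds $74,500 by $5,950, which is 4 full-or-partial $1,500 increments; reduction = 4 × $140 = $560, leaving $4,340.
Dependent Care Credit: $80,450 is below the $99,600 cutoff, so the full $2,325 applies.
Childcare Subsidy: $80,450 is at or below the $224,300 threshold, so the full $2,160 applies.
Working Family Credit: 28% of the $15,050 excess over $65,400 is $4,214; credit = $9,800 − $4,214 = $5,586.
Total: $4,340 + $2,325 + $2,160 + $5,586 = $14,411.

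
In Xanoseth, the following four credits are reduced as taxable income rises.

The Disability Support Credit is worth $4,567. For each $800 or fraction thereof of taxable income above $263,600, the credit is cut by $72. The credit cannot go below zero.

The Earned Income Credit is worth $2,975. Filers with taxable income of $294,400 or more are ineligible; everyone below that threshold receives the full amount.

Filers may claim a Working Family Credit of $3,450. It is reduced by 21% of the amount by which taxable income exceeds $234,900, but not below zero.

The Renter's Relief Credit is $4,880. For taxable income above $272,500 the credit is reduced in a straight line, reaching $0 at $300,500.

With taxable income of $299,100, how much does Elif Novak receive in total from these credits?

$1,571

Disability Support Credit: income exceeds $263,600 by $35,500, which is 45 full-or-partial $800 increments; reduction = 45 × $72 = $3,240, leaving $1,327.
Earned Income Credit: $299,100 meets or exceeds the $294,400 cutoff, so the credit is $0.
Working Family Credit: 21% of the $64,200 excess over $234,900 is $13,482 ≥ base, so the credit is $0.
Renter's Relief Credit: $299,100 is $26,600 into a $28,000 phase-out range, leaving 1,400/28,000 of the credit: $4,880 × 1,400/28,000 = $244.
Total: $1,327 + $0 + $0 + $244 = $1,571.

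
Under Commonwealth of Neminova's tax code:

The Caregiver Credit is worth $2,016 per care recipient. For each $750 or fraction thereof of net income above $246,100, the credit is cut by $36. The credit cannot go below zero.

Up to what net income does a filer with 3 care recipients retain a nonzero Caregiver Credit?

Full credit = 3 × $2,016 = $6,048.
After 167 increments the reduction is 167 × $36 = $6,012, leaving $36; one more increment wipes it out. Increment 167 ends at excess 167 × $750 = $125,250, so the highest qualifying income is $246,100 + $125,250 = $371,350.

$371,350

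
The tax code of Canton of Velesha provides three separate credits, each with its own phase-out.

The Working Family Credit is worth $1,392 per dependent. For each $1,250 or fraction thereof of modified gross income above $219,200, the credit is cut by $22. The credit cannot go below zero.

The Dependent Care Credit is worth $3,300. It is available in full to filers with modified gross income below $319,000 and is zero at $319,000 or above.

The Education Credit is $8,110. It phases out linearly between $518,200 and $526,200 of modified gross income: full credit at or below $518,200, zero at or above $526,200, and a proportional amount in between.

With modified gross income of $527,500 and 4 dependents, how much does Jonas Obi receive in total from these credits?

Working Family Credit: base = 4 × $1,392 = $5,568. income exceeds $219,200 by $308,300, which is 247 full-or-partial $1,250 increments; reduction = 247 × $22 = $5,434, leaving $134.
Dependent Care Credit: $527,500 meets or exceeds the $319,000 cutoff, so the credit is $0.
Education Credit: $527,500 is at or above $526,200, so the credit is $0.
Total: $134 + $0 + $0 = $134.

$134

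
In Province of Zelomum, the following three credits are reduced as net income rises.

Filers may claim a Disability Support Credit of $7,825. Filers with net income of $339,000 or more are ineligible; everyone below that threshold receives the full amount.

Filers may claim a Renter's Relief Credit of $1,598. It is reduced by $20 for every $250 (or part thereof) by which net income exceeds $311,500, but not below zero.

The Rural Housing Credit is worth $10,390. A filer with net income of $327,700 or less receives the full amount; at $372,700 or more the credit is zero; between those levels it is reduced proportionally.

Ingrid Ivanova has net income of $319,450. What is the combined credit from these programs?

$19,173

Disability Support Credit: $319,450 is below the $339,000 cutoff, so the full $7,825 applies.
Renter's Relief Credit: income exceeds $311,500 by $7,950, which is 32 full-or-partial $250 increments; reduction = 32 × $20 = $640, leaving $958.
Rural Housing Credit: $319,450 is at or below the $327,700 threshold, so the full $10,390 applies.
Total: $7,825 + $958 + $10,390 = $19,173.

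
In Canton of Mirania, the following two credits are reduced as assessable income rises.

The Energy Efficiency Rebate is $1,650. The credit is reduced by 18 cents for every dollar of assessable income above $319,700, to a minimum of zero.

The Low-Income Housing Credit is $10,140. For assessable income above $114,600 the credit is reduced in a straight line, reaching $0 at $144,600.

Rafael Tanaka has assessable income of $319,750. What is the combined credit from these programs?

Energy Efficiency Rebate: 18% of the $50 excess over $319,700 is $9; credit = $1,650 − $9 = $1,641.
Low-Income Housing Credit: $319,750 is at or above $144,600, so the credit is $0.
Total: $1,641 + $0 = $1,641.

$1,641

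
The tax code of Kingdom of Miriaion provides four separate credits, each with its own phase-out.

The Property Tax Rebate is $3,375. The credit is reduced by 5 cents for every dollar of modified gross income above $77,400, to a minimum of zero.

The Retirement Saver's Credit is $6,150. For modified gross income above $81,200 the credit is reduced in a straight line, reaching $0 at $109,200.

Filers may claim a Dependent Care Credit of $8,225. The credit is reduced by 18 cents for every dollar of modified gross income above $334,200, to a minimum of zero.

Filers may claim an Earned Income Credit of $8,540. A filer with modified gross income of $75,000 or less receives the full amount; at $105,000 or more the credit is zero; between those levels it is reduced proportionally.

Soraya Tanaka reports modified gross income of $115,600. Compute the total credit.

$9,690

Property Tax Rebate: 5% of the $38,200 excess over $77,400 is $1,910; credit = $3,375 − $1,910 = $1,465.
Retirement Saver's Credit: $115,600 is at or above $109,200, so the credit is $0.
Dependent Care Credit: $115,600 is at or below the $334,200 threshold, so the full $8,225 applies.
Earned Income Credit: $115,600 is at or above $105,000, so the credit is $0.
Total: $1,465 + $0 + $8,225 + $0 = $9,690.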